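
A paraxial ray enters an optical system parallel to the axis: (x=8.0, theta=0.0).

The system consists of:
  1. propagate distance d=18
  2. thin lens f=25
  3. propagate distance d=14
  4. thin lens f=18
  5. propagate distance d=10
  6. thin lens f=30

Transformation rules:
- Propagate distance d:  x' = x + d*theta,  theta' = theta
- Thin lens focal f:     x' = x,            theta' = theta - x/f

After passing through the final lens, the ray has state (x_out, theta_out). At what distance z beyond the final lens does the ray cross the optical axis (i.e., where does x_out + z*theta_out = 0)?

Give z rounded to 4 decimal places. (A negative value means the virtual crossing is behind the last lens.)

Initial: x=8.0000 theta=0.0000
After 1 (propagate distance d=18): x=8.0000 theta=0.0000
After 2 (thin lens f=25): x=8.0000 theta=-0.3200
After 3 (propagate distance d=14): x=3.5200 theta=-0.3200
After 4 (thin lens f=18): x=3.5200 theta=-116/225 (≈-0.5156)
After 5 (propagate distance d=10): x=-368/225 (≈-1.6356) theta=-116/225 (≈-0.5156)
After 6 (thin lens f=30): x=-368/225 (≈-1.6356) theta=-1556/3375 (≈-0.4610)
z_focus = -x_out/theta_out = -(-368/225)/(-1556/3375) = -1380/389 ≈ -3.5476
Rounded to 4 decimal places: z = -3.5476

Answer: -3.5476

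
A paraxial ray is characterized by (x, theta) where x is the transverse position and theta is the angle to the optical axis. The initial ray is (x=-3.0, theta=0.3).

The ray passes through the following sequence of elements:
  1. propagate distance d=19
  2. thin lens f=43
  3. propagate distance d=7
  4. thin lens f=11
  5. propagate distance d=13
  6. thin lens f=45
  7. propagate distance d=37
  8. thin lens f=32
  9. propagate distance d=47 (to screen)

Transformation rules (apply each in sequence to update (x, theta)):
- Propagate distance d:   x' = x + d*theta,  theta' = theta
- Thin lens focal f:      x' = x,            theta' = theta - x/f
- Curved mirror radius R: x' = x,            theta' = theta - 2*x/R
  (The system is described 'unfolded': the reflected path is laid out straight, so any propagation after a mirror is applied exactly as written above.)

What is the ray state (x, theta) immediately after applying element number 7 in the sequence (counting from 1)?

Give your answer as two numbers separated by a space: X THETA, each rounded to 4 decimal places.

Initial: x=-3.0000 theta=0.3000
After 1 (propagate distance d=19): x=2.7000 theta=0.3000
After 2 (thin lens f=43): x=2.7000 theta=51/215 (≈0.2372)
After 3 (propagate distance d=7): x=375/86 (≈4.3605) theta=51/215 (≈0.2372)
After 4 (thin lens f=11): x=375/86 (≈4.3605) theta=-753/4730 (≈-0.1592)
After 5 (propagate distance d=13): x=126/55 (≈2.2909) theta=-753/4730 (≈-0.1592)
After 6 (thin lens f=45): x=126/55 (≈2.2909) theta=-4969/23650 (≈-0.2101)
After 7 (propagate distance d=37): x=-129673/23650 (≈-5.4830) theta=-4969/23650 (≈-0.2101)
Rounded to 4 decimal places: x = -5.4830, theta = -0.2101

Answer: -5.4830 -0.2101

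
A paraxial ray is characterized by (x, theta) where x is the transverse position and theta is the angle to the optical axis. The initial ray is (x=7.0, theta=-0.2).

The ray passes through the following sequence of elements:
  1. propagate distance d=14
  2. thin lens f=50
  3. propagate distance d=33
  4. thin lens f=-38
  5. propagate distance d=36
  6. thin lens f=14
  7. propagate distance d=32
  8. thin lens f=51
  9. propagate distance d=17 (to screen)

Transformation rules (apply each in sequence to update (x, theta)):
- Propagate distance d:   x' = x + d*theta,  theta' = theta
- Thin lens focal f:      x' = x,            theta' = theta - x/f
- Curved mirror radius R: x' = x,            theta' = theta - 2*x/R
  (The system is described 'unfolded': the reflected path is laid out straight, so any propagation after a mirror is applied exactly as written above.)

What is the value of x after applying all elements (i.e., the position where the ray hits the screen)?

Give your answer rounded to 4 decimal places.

Initial: x=7.0000 theta=-0.2000
After 1 (propagate distance d=14): x=4.2000 theta=-0.2000
After 2 (thin lens f=50): x=4.2000 theta=-0.2840
After 3 (propagate distance d=33): x=-5.1720 theta=-0.2840
After 4 (thin lens f=-38): x=-5.1720 theta=-3991/9500 (≈-0.4201)
After 5 (propagate distance d=36): x=-19281/950 (≈-20.2958) theta=-3991/9500 (≈-0.4201)
After 6 (thin lens f=14): x=-19281/950 (≈-20.2958) theta=17117/16625 (≈1.0296)
After 7 (propagate distance d=32): x=420653/33250 (≈12.6512) theta=17117/16625 (≈1.0296)
After 8 (thin lens f=51): x=420653/33250 (≈12.6512) theta=1325281/1695750 (≈0.7815)
After 9 (propagate distance d=17 (to screen)): x=258724/9975 (≈25.9372) theta=1325281/1695750 (≈0.7815)
Rounded to 4 decimal places: x = 25.9372

Answer: 25.9372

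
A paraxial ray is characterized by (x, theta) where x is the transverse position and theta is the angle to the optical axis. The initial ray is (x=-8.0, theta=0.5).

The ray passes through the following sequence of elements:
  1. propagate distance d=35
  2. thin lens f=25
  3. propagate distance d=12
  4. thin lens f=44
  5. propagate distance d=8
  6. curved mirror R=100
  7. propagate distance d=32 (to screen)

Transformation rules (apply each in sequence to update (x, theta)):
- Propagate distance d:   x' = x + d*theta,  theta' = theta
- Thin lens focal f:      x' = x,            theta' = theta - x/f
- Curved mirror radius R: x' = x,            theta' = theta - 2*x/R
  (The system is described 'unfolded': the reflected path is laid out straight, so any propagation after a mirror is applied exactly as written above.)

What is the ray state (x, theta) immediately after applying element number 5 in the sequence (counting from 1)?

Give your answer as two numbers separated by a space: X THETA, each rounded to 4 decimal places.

Answer: 9.9109 -0.1286

Derivation:
Initial: x=-8.0000 theta=0.5000
After 1 (propagate distance d=35): x=9.5000 theta=0.5000
After 2 (thin lens f=25): x=9.5000 theta=0.1200
After 3 (propagate distance d=12): x=10.9400 theta=0.1200
After 4 (thin lens f=44): x=10.9400 theta=-283/2200 (≈-0.1286)
After 5 (propagate distance d=8): x=5451/550 (≈9.9109) theta=-283/2200 (≈-0.1286)
Rounded to 4 decimal places: x = 9.9109, theta = -0.1286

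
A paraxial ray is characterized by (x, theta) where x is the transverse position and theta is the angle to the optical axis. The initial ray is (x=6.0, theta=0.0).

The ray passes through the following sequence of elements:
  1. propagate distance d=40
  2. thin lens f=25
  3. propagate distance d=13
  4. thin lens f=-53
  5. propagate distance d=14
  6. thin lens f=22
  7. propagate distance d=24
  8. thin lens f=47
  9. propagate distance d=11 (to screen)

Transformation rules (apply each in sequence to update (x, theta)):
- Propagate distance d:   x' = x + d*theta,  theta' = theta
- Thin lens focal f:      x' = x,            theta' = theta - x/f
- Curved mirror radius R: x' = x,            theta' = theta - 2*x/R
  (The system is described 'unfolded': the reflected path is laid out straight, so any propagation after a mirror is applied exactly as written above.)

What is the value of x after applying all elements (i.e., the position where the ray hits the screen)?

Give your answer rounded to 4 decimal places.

Initial: x=6.0000 theta=0.0000
After 1 (propagate distance d=40): x=6.0000 theta=0.0000
After 2 (thin lens f=25): x=6.0000 theta=-0.2400
After 3 (propagate distance d=13): x=2.8800 theta=-0.2400
After 4 (thin lens f=-53): x=2.8800 theta=-246/1325 (≈-0.1857)
After 5 (propagate distance d=14): x=372/1325 (≈0.2808) theta=-246/1325 (≈-0.1857)
After 6 (thin lens f=22): x=372/1325 (≈0.2808) theta=-2892/14575 (≈-0.1984)
After 7 (propagate distance d=24): x=-65316/14575 (≈-4.4814) theta=-2892/14575 (≈-0.1984)
After 8 (thin lens f=47): x=-65316/14575 (≈-4.4814) theta=-70608/685025 (≈-0.1031)
After 9 (propagate distance d=11 (to screen)): x=-769308/137005 (≈-5.6152) theta=-70608/685025 (≈-0.1031)
Rounded to 4 decimal places: x = -5.6152

Answer: -5.6152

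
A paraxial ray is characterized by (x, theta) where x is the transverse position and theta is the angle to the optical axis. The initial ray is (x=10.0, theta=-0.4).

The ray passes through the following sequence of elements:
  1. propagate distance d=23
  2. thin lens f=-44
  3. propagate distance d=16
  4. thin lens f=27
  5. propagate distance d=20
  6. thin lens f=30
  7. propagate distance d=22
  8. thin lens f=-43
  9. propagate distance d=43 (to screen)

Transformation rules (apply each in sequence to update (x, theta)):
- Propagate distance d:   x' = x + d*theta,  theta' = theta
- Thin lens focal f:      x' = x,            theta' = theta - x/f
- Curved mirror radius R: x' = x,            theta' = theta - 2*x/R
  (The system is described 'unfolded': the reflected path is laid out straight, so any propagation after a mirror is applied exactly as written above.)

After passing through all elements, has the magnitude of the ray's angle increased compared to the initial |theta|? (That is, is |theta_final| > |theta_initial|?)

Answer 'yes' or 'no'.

Answer: no

Derivation:
Initial: x=10.0000 theta=-0.4000
After 1 (propagate distance d=23): x=0.8000 theta=-0.4000
After 2 (thin lens f=-44): x=0.8000 theta=-21/55 (≈-0.3818)
After 3 (propagate distance d=16): x=-292/55 (≈-5.3091) theta=-21/55 (≈-0.3818)
After 4 (thin lens f=27): x=-292/55 (≈-5.3091) theta=-5/27 (≈-0.1852)
After 5 (propagate distance d=20): x=-13384/1485 (≈-9.0128) theta=-5/27 (≈-0.1852)
After 6 (thin lens f=30): x=-13384/1485 (≈-9.0128) theta=2567/22275 (≈0.1152)
After 7 (propagate distance d=22): x=-144286/22275 (≈-6.4775) theta=2567/22275 (≈0.1152)
After 8 (thin lens f=-43): x=-144286/22275 (≈-6.4775) theta=-6781/191565 (≈-0.0354)
After 9 (propagate distance d=43 (to screen)): x=-19799/2475 (≈-7.9996) theta=-6781/191565 (≈-0.0354)
|theta_initial|=0.4000 |theta_final|=6781/191565 (≈0.0354) -> not increased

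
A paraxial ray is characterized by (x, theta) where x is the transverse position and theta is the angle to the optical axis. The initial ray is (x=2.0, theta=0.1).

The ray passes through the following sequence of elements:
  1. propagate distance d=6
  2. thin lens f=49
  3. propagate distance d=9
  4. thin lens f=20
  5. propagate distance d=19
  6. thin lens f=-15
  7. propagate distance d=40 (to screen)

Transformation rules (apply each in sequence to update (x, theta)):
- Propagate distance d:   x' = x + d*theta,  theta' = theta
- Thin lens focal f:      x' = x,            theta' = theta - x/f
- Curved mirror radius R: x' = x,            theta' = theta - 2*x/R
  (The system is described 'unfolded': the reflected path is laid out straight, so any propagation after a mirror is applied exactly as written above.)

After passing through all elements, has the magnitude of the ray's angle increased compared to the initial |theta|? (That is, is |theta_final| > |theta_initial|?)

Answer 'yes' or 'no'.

Initial: x=2.0000 theta=0.1000
After 1 (propagate distance d=6): x=2.6000 theta=0.1000
After 2 (thin lens f=49): x=2.6000 theta=23/490 (≈0.0469)
After 3 (propagate distance d=9): x=1481/490 (≈3.0224) theta=23/490 (≈0.0469)
After 4 (thin lens f=20): x=1481/490 (≈3.0224) theta=-1021/9800 (≈-0.1042)
After 5 (propagate distance d=19): x=10221/9800 (≈1.0430) theta=-1021/9800 (≈-0.1042)
After 6 (thin lens f=-15): x=10221/9800 (≈1.0430) theta=-849/24500 (≈-0.0347)
After 7 (propagate distance d=40 (to screen)): x=-3363/9800 (≈-0.3432) theta=-849/24500 (≈-0.0347)
|theta_initial|=0.1000 |theta_final|=849/24500 (≈0.0347) -> not increased

Answer: no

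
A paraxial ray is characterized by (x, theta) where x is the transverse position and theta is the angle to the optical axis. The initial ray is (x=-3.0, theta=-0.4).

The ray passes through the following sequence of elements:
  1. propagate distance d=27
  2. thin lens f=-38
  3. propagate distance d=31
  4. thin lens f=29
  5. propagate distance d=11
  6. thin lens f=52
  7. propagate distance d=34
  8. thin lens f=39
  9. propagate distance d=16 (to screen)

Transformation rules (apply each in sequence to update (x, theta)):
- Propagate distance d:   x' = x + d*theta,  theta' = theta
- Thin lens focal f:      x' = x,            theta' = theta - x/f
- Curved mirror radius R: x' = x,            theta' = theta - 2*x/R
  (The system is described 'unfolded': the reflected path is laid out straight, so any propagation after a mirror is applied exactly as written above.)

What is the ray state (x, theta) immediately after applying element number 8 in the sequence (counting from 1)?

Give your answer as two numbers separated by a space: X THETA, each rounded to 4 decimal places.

Answer: 7.0149 0.9572

Derivation:
Initial: x=-3.0000 theta=-0.4000
After 1 (propagate distance d=27): x=-13.8000 theta=-0.4000
After 2 (thin lens f=-38): x=-13.8000 theta=-29/38 (≈-0.7632)
After 3 (propagate distance d=31): x=-7117/190 (≈-37.4579) theta=-29/38 (≈-0.7632)
After 4 (thin lens f=29): x=-7117/190 (≈-37.4579) theta=1456/2755 (≈0.5285)
After 5 (propagate distance d=11): x=-174361/5510 (≈-31.6445) theta=1456/2755 (≈0.5285)
After 6 (thin lens f=52): x=-174361/5510 (≈-31.6445) theta=65157/57304 (≈1.1370)
After 7 (propagate distance d=34): x=1004959/143260 (≈7.0149) theta=65157/57304 (≈1.1370)
After 8 (thin lens f=39): x=1004959/143260 (≈7.0149) theta=10695697/11174280 (≈0.9572)
Rounded to 4 decimal places: x = 7.0149, theta = 0.9572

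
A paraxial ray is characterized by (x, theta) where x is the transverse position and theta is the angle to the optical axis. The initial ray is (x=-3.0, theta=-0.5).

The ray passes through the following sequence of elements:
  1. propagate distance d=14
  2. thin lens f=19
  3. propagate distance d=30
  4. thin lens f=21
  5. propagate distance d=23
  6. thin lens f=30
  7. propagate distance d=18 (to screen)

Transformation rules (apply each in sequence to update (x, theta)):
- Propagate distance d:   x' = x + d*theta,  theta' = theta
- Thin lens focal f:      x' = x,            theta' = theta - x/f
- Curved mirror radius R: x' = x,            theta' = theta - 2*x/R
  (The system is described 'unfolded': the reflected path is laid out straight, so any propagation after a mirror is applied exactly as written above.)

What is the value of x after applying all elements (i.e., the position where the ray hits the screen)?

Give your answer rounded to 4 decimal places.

Answer: 8.9614

Derivation:
Initial: x=-3.0000 theta=-0.5000
After 1 (propagate distance d=14): x=-10.0000 theta=-0.5000
After 2 (thin lens f=19): x=-10.0000 theta=1/38 (≈0.0263)
After 3 (propagate distance d=30): x=-175/19 (≈-9.2105) theta=1/38 (≈0.0263)
After 4 (thin lens f=21): x=-175/19 (≈-9.2105) theta=53/114 (≈0.4649)
After 5 (propagate distance d=23): x=169/114 (≈1.4825) theta=53/114 (≈0.4649)
After 6 (thin lens f=30): x=169/114 (≈1.4825) theta=1421/3420 (≈0.4155)
After 7 (propagate distance d=18 (to screen)): x=2554/285 (≈8.9614) theta=1421/3420 (≈0.4155)
Rounded to 4 decimal places: x = 8.9614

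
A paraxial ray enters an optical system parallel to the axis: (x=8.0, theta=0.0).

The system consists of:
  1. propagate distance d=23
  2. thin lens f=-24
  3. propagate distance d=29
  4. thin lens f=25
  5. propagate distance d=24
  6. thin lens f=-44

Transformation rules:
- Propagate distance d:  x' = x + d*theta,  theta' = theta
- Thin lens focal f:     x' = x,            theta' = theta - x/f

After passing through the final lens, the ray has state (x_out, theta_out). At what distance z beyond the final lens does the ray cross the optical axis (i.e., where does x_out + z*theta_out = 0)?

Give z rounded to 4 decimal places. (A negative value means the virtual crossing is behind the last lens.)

Initial: x=8.0000 theta=0.0000
After 1 (propagate distance d=23): x=8.0000 theta=0.0000
After 2 (thin lens f=-24): x=8.0000 theta=1/3 (≈0.3333)
After 3 (propagate distance d=29): x=53/3 (≈17.6667) theta=1/3 (≈0.3333)
After 4 (thin lens f=25): x=53/3 (≈17.6667) theta=-28/75 (≈-0.3733)
After 5 (propagate distance d=24): x=653/75 (≈8.7067) theta=-28/75 (≈-0.3733)
After 6 (thin lens f=-44): x=653/75 (≈8.7067) theta=-193/1100 (≈-0.1755)
z_focus = -x_out/theta_out = -(653/75)/(-193/1100) = 28732/579 ≈ 49.6235
Rounded to 4 decimal places: z = 49.6235

Answer: 49.6235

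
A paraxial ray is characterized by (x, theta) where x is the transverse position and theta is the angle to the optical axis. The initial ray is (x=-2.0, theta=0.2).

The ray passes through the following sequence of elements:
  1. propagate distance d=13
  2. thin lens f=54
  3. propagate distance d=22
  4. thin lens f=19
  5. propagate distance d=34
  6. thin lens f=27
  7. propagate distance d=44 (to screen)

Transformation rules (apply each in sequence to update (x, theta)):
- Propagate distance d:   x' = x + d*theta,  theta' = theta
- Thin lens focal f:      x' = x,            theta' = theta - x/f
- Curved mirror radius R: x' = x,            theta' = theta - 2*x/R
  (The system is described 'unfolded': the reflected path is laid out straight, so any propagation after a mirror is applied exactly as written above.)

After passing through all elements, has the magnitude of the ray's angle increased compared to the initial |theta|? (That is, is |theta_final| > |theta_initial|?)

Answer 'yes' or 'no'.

Answer: no

Derivation:
Initial: x=-2.0000 theta=0.2000
After 1 (propagate distance d=13): x=0.6000 theta=0.2000
After 2 (thin lens f=54): x=0.6000 theta=17/90 (≈0.1889)
After 3 (propagate distance d=22): x=214/45 (≈4.7556) theta=17/90 (≈0.1889)
After 4 (thin lens f=19): x=214/45 (≈4.7556) theta=-7/114 (≈-0.0614)
After 5 (propagate distance d=34): x=2281/855 (≈2.6678) theta=-7/114 (≈-0.0614)
After 6 (thin lens f=27): x=2281/855 (≈2.6678) theta=-7397/46170 (≈-0.1602)
After 7 (propagate distance d=44 (to screen)): x=-101147/23085 (≈-4.3815) theta=-7397/46170 (≈-0.1602)
|theta_initial|=0.2000 |theta_final|=7397/46170 (≈0.1602) -> not increased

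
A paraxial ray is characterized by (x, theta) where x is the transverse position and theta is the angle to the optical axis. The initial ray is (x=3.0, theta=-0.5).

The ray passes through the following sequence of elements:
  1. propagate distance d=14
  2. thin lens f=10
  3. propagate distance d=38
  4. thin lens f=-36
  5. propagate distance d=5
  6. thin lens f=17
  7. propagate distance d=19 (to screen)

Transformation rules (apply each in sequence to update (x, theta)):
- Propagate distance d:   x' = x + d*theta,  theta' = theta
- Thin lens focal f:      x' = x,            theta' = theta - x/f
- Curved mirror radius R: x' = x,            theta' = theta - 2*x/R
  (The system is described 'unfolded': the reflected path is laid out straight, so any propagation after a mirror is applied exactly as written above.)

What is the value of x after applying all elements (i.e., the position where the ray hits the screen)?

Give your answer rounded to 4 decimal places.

Answer: -4.9127

Derivation:
Initial: x=3.0000 theta=-0.5000
After 1 (propagate distance d=14): x=-4.0000 theta=-0.5000
After 2 (thin lens f=10): x=-4.0000 theta=-0.1000
After 3 (propagate distance d=38): x=-7.8000 theta=-0.1000
After 4 (thin lens f=-36): x=-7.8000 theta=-19/60 (≈-0.3167)
After 5 (propagate distance d=5): x=-563/60 (≈-9.3833) theta=-19/60 (≈-0.3167)
After 6 (thin lens f=17): x=-563/60 (≈-9.3833) theta=4/17 (≈0.2353)
After 7 (propagate distance d=19 (to screen)): x=-5011/1020 (≈-4.9127) theta=4/17 (≈0.2353)
Rounded to 4 decimal places: x = -4.9127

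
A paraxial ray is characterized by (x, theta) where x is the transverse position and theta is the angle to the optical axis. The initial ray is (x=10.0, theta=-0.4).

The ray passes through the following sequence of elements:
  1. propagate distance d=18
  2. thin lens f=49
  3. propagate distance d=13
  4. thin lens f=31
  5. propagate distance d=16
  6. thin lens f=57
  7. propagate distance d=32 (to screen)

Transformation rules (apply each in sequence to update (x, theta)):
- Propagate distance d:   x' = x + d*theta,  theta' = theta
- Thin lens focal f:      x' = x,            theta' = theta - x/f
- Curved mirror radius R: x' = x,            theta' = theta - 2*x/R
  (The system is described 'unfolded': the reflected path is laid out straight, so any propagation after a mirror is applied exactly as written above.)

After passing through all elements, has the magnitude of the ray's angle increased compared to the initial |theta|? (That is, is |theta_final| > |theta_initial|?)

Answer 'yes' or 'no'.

Initial: x=10.0000 theta=-0.4000
After 1 (propagate distance d=18): x=2.8000 theta=-0.4000
After 2 (thin lens f=49): x=2.8000 theta=-16/35 (≈-0.4571)
After 3 (propagate distance d=13): x=-22/7 (≈-3.1429) theta=-16/35 (≈-0.4571)
After 4 (thin lens f=31): x=-22/7 (≈-3.1429) theta=-386/1085 (≈-0.3558)
After 5 (propagate distance d=16): x=-9586/1085 (≈-8.8350) theta=-386/1085 (≈-0.3558)
After 6 (thin lens f=57): x=-9586/1085 (≈-8.8350) theta=-12416/61845 (≈-0.2008)
After 7 (propagate distance d=32 (to screen)): x=-943714/61845 (≈-15.2593) theta=-12416/61845 (≈-0.2008)
|theta_initial|=0.4000 |theta_final|=12416/61845 (≈0.2008) -> not increased

Answer: no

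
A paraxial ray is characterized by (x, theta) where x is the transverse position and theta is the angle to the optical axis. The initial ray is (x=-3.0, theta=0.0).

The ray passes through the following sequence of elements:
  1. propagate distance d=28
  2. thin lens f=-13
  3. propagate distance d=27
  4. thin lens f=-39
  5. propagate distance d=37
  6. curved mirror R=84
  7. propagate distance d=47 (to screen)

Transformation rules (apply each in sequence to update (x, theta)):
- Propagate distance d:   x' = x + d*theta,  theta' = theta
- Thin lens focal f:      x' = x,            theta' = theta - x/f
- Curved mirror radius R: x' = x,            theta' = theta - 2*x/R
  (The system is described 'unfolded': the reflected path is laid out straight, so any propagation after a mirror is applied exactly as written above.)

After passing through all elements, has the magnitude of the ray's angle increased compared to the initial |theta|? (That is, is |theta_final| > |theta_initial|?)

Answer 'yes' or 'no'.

Initial: x=-3.0000 theta=0.0000
After 1 (propagate distance d=28): x=-3.0000 theta=0.0000
After 2 (thin lens f=-13): x=-3.0000 theta=-3/13 (≈-0.2308)
After 3 (propagate distance d=27): x=-120/13 (≈-9.2308) theta=-3/13 (≈-0.2308)
After 4 (thin lens f=-39): x=-120/13 (≈-9.2308) theta=-79/169 (≈-0.4675)
After 5 (propagate distance d=37): x=-4483/169 (≈-26.5266) theta=-79/169 (≈-0.4675)
After 6 (curved mirror R=84): x=-4483/169 (≈-26.5266) theta=1165/7098 (≈0.1641)
After 7 (propagate distance d=47 (to screen)): x=-133531/7098 (≈-18.8125) theta=1165/7098 (≈0.1641)
|theta_initial|=0.0000 |theta_final|=1165/7098 (≈0.1641) -> increased

Answer: yes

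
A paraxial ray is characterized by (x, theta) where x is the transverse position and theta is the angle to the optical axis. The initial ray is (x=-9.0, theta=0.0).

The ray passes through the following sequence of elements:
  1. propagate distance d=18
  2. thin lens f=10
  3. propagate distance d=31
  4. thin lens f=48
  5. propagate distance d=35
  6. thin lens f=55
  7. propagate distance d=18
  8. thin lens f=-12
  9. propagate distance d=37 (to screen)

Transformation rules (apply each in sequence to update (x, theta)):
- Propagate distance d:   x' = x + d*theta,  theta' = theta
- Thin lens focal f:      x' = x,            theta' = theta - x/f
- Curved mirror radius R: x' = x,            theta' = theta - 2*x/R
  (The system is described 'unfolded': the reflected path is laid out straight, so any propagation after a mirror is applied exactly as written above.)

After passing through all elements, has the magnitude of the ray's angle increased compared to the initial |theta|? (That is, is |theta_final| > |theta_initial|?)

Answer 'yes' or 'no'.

Answer: yes

Derivation:
Initial: x=-9.0000 theta=0.0000
After 1 (propagate distance d=18): x=-9.0000 theta=0.0000
After 2 (thin lens f=10): x=-9.0000 theta=0.9000
After 3 (propagate distance d=31): x=18.9000 theta=0.9000
After 4 (thin lens f=48): x=18.9000 theta=81/160 (≈0.5063)
After 5 (propagate distance d=35): x=5859/160 (≈36.6188) theta=81/160 (≈0.5063)
After 6 (thin lens f=55): x=5859/160 (≈36.6188) theta=-351/2200 (≈-0.1595)
After 7 (propagate distance d=18): x=296973/8800 (≈33.7469) theta=-351/2200 (≈-0.1595)
After 8 (thin lens f=-12): x=296973/8800 (≈33.7469) theta=3735/1408 (≈2.6527)
After 9 (propagate distance d=37 (to screen)): x=4642767/35200 (≈131.8968) theta=3735/1408 (≈2.6527)
|theta_initial|=0.0000 |theta_final|=3735/1408 (≈2.6527) -> increased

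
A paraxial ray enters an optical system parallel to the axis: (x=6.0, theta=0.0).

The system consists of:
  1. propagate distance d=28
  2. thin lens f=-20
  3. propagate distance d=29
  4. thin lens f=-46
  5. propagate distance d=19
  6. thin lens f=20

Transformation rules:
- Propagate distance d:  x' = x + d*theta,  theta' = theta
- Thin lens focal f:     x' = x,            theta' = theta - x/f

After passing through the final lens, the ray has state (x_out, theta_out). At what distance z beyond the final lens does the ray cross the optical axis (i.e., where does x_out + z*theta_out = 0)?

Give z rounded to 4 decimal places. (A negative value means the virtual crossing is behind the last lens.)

Initial: x=6.0000 theta=0.0000
After 1 (propagate distance d=28): x=6.0000 theta=0.0000
After 2 (thin lens f=-20): x=6.0000 theta=0.3000
After 3 (propagate distance d=29): x=14.7000 theta=0.3000
After 4 (thin lens f=-46): x=14.7000 theta=57/92 (≈0.6196)
After 5 (propagate distance d=19): x=12177/460 (≈26.4717) theta=57/92 (≈0.6196)
After 6 (thin lens f=20): x=12177/460 (≈26.4717) theta=-6477/9200 (≈-0.7040)
z_focus = -x_out/theta_out = -(12177/460)/(-6477/9200) = 81180/2159 ≈ 37.6007
Rounded to 4 decimal places: z = 37.6007

Answer: 37.6007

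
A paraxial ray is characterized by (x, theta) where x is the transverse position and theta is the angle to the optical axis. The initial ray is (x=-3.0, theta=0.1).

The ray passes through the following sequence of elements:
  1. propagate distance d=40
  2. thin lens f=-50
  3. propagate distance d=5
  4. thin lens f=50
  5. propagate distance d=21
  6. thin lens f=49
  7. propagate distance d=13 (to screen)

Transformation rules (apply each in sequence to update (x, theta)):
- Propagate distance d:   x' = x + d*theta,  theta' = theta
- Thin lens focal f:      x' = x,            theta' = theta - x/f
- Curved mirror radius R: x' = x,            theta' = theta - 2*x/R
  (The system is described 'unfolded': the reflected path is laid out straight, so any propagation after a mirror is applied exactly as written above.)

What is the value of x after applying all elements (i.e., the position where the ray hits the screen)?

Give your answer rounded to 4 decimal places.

Answer: 3.6772

Derivation:
Initial: x=-3.0000 theta=0.1000
After 1 (propagate distance d=40): x=1.0000 theta=0.1000
After 2 (thin lens f=-50): x=1.0000 theta=0.1200
After 3 (propagate distance d=5): x=1.6000 theta=0.1200
After 4 (thin lens f=50): x=1.6000 theta=0.0880
After 5 (propagate distance d=21): x=3.4480 theta=0.0880
After 6 (thin lens f=49): x=3.4480 theta=108/6125 (≈0.0176)
After 7 (propagate distance d=13 (to screen)): x=22523/6125 (≈3.6772) theta=108/6125 (≈0.0176)
Rounded to 4 decimal places: x = 3.6772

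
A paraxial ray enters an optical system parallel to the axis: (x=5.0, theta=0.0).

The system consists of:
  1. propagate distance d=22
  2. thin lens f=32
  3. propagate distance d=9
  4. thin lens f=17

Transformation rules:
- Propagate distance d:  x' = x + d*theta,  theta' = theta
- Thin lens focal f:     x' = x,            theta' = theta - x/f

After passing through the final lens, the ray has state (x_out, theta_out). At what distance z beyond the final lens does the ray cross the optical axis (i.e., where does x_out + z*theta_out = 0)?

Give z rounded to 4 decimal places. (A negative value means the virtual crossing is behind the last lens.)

Answer: 9.7750

Derivation:
Initial: x=5.0000 theta=0.0000
After 1 (propagate distance d=22): x=5.0000 theta=0.0000
After 2 (thin lens f=32): x=5.0000 theta=-5/32 (≈-0.1563)
After 3 (propagate distance d=9): x=115/32 (≈3.5938) theta=-5/32 (≈-0.1563)
After 4 (thin lens f=17): x=115/32 (≈3.5938) theta=-25/68 (≈-0.3676)
z_focus = -x_out/theta_out = -(115/32)/(-25/68) = 9.7750
Rounded to 4 decimal places: z = 9.7750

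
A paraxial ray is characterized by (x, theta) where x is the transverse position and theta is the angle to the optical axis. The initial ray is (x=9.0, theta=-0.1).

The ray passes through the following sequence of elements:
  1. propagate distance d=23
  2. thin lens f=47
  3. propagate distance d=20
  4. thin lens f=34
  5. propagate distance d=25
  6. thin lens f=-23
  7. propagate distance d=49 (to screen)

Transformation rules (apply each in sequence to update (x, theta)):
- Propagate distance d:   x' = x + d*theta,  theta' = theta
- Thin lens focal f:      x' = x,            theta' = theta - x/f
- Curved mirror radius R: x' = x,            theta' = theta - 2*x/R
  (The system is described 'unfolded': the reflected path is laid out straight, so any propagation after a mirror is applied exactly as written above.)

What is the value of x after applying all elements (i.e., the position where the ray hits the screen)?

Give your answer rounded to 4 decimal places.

Answer: -32.0001

Derivation:
Initial: x=9.0000 theta=-0.1000
After 1 (propagate distance d=23): x=6.7000 theta=-0.1000
After 2 (thin lens f=47): x=6.7000 theta=-57/235 (≈-0.2426)
After 3 (propagate distance d=20): x=869/470 (≈1.8489) theta=-57/235 (≈-0.2426)
After 4 (thin lens f=34): x=869/470 (≈1.8489) theta=-949/3196 (≈-0.2969)
After 5 (propagate distance d=25): x=-89079/15980 (≈-5.5744) theta=-949/3196 (≈-0.2969)
After 6 (thin lens f=-23): x=-89079/15980 (≈-5.5744) theta=-4309/7990 (≈-0.5393)
After 7 (propagate distance d=49 (to screen)): x=-511361/15980 (≈-32.0001) theta=-4309/7990 (≈-0.5393)
Rounded to 4 decimal places: x = -32.0001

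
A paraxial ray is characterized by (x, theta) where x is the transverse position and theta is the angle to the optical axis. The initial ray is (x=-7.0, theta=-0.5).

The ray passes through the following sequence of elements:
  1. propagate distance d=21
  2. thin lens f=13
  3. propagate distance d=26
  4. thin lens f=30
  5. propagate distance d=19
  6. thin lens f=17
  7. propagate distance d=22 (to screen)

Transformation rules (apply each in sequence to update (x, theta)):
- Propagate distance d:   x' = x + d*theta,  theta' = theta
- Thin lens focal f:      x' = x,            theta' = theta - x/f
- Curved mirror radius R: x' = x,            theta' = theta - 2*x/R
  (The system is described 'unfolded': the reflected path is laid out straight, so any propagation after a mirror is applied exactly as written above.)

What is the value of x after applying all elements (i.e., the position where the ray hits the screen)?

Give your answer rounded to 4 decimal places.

Answer: 10.1016

Derivation:
Initial: x=-7.0000 theta=-0.5000
After 1 (propagate distance d=21): x=-17.5000 theta=-0.5000
After 2 (thin lens f=13): x=-17.5000 theta=11/13 (≈0.8462)
After 3 (propagate distance d=26): x=4.5000 theta=11/13 (≈0.8462)
After 4 (thin lens f=30): x=4.5000 theta=181/260 (≈0.6962)
After 5 (propagate distance d=19): x=4609/260 (≈17.7269) theta=181/260 (≈0.6962)
After 6 (thin lens f=17): x=4609/260 (≈17.7269) theta=-383/1105 (≈-0.3466)
After 7 (propagate distance d=22 (to screen)): x=44649/4420 (≈10.1016) theta=-383/1105 (≈-0.3466)
Rounded to 4 decimal places: x = 10.1016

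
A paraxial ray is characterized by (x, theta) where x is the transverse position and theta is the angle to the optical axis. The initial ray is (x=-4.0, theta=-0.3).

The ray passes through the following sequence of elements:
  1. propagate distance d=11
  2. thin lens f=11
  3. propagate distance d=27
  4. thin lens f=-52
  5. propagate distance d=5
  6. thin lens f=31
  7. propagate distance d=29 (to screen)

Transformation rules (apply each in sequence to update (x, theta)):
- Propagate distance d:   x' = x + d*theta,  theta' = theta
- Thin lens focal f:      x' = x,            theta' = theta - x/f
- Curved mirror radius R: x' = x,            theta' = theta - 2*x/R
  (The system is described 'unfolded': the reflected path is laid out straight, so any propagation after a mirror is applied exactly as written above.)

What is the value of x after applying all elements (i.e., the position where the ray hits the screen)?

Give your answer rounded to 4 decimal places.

Answer: 12.2452

Derivation:
Initial: x=-4.0000 theta=-0.3000
After 1 (propagate distance d=11): x=-7.3000 theta=-0.3000
After 2 (thin lens f=11): x=-7.3000 theta=4/11 (≈0.3636)
After 3 (propagate distance d=27): x=277/110 (≈2.5182) theta=4/11 (≈0.3636)
After 4 (thin lens f=-52): x=277/110 (≈2.5182) theta=2357/5720 (≈0.4121)
After 5 (propagate distance d=5): x=26189/5720 (≈4.5785) theta=2357/5720 (≈0.4121)
After 6 (thin lens f=31): x=26189/5720 (≈4.5785) theta=1803/6820 (≈0.2644)
After 7 (propagate distance d=29 (to screen)): x=2171321/177320 (≈12.2452) theta=1803/6820 (≈0.2644)
Rounded to 4 decimal places: x = 12.2452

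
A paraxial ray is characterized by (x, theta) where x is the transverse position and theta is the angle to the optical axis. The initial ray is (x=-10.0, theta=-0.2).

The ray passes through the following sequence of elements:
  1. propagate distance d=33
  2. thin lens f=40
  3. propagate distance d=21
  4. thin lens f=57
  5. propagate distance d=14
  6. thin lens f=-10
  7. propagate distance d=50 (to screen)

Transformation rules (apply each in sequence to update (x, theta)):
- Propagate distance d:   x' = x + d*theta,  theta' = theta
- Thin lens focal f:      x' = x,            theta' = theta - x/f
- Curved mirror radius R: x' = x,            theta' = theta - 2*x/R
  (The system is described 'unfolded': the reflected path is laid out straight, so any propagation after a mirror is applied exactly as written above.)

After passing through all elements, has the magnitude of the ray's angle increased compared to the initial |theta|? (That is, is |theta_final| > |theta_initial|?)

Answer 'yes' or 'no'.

Answer: no

Derivation:
Initial: x=-10.0000 theta=-0.2000
After 1 (propagate distance d=33): x=-16.6000 theta=-0.2000
After 2 (thin lens f=40): x=-16.6000 theta=0.2150
After 3 (propagate distance d=21): x=-12.0850 theta=0.2150
After 4 (thin lens f=57): x=-12.0850 theta=1217/2850 (≈0.4270)
After 5 (propagate distance d=14): x=-69617/11400 (≈-6.1068) theta=1217/2850 (≈0.4270)
After 6 (thin lens f=-10): x=-69617/11400 (≈-6.1068) theta=-6979/38000 (≈-0.1837)
After 7 (propagate distance d=50 (to screen)): x=-87151/5700 (≈-15.2896) theta=-6979/38000 (≈-0.1837)
|theta_initial|=0.2000 |theta_final|=6979/38000 (≈0.1837) -> not increased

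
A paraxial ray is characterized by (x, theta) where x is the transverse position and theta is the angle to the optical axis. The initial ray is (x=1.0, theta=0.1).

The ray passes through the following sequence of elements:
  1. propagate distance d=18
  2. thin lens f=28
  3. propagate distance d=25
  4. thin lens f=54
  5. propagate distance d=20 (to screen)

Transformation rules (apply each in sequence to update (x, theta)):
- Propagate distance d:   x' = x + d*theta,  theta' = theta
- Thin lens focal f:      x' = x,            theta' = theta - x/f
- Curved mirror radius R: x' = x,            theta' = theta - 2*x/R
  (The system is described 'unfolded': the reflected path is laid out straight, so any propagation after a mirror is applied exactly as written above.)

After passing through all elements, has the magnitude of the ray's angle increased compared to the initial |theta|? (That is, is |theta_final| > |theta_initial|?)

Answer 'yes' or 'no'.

Initial: x=1.0000 theta=0.1000
After 1 (propagate distance d=18): x=2.8000 theta=0.1000
After 2 (thin lens f=28): x=2.8000 theta=0.0000
After 3 (propagate distance d=25): x=2.8000 theta=0.0000
After 4 (thin lens f=54): x=2.8000 theta=-7/135 (≈-0.0519)
After 5 (propagate distance d=20 (to screen)): x=238/135 (≈1.7630) theta=-7/135 (≈-0.0519)
|theta_initial|=0.1000 |theta_final|=7/135 (≈0.0519) -> not increased

Answer: no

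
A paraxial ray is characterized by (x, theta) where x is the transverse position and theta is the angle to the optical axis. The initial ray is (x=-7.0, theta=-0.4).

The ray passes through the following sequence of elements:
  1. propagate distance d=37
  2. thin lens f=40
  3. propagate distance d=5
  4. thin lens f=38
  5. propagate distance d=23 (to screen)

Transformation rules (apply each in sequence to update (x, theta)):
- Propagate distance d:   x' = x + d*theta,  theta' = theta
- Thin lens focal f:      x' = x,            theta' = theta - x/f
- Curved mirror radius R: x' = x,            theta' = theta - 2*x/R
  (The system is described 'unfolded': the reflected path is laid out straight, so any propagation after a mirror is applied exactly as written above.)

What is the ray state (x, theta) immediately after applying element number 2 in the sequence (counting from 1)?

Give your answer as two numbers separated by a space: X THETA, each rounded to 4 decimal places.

Initial: x=-7.0000 theta=-0.4000
After 1 (propagate distance d=37): x=-21.8000 theta=-0.4000
After 2 (thin lens f=40): x=-21.8000 theta=0.1450
Rounded to 4 decimal places: x = -21.8000, theta = 0.1450

Answer: -21.8000 0.1450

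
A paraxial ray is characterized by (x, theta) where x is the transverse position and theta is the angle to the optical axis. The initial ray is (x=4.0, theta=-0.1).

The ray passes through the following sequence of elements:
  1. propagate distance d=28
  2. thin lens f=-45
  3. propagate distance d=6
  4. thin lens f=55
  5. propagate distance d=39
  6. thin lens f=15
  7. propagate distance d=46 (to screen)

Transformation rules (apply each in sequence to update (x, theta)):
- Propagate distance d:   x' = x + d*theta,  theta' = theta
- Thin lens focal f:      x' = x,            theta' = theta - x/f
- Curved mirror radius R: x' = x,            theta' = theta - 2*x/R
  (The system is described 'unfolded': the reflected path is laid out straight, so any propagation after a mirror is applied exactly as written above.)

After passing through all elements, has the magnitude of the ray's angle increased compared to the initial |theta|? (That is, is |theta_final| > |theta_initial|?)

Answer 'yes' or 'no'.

Answer: no

Derivation:
Initial: x=4.0000 theta=-0.1000
After 1 (propagate distance d=28): x=1.2000 theta=-0.1000
After 2 (thin lens f=-45): x=1.2000 theta=-11/150 (≈-0.0733)
After 3 (propagate distance d=6): x=0.7600 theta=-11/150 (≈-0.0733)
After 4 (thin lens f=55): x=0.7600 theta=-719/8250 (≈-0.0872)
After 5 (propagate distance d=39): x=-7257/2750 (≈-2.6389) theta=-719/8250 (≈-0.0872)
After 6 (thin lens f=15): x=-7257/2750 (≈-2.6389) theta=1831/20625 (≈0.0888)
After 7 (propagate distance d=46 (to screen)): x=59597/41250 (≈1.4448) theta=1831/20625 (≈0.0888)
|theta_initial|=0.1000 |theta_final|=1831/20625 (≈0.0888) -> not increased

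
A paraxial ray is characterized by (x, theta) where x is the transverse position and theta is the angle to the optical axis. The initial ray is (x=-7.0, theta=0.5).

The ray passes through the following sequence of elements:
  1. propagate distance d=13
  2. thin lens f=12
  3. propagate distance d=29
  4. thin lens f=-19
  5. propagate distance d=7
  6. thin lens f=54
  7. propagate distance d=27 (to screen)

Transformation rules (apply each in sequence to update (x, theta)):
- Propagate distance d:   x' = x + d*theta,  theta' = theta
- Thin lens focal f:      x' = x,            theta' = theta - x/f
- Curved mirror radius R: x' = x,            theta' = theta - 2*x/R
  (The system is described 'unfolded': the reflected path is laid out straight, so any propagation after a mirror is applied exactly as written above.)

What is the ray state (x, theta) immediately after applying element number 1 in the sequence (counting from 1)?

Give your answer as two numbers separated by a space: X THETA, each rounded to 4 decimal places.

Initial: x=-7.0000 theta=0.5000
After 1 (propagate distance d=13): x=-0.5000 theta=0.5000
Rounded to 4 decimal places: x = -0.5000, theta = 0.5000

Answer: -0.5000 0.5000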